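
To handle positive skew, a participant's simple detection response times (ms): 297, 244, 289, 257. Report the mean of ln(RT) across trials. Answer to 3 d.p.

5.602

ln(RT): 5.6937, 5.4972, 5.6664, 5.5491
Σ ln(RT) = 22.4064
Mean = 22.4064/4 = 5.60160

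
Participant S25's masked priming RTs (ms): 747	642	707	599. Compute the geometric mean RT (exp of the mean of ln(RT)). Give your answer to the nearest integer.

ln(RT): 6.6161, 6.4646, 6.5610, 6.3953
Mean ln(RT) = 26.0369/4 = 6.50924
Geometric mean = exp(6.50924) = 671.31 ms

671 ms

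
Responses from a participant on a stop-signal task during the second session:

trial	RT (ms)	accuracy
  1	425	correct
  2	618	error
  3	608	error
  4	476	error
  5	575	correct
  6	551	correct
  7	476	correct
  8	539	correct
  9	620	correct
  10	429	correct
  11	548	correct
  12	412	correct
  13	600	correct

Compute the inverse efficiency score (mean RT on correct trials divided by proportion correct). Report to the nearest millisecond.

Correct trials (n=10): 425, 575, 551, 476, 539, 620, 429, 548, 412, 600
Mean correct RT = 5175/10 = 517.5000 ms
Proportion correct = 10/13
IES = 517.5000 / (10/13) = 672.750 ms

673 ms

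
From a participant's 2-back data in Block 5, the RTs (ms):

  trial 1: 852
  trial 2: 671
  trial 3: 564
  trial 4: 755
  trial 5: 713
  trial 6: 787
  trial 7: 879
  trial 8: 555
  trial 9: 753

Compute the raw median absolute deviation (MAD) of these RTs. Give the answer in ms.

82 ms

Sorted: 555, 564, 671, 713, 753, 755, 787, 852, 879 → median = 753
|x − 753|: 99, 82, 189, 2, 40, 34, 126, 198, 0
Sorted deviations: 0, 2, 34, 40, 82, 99, 126, 189, 198 → MAD = 82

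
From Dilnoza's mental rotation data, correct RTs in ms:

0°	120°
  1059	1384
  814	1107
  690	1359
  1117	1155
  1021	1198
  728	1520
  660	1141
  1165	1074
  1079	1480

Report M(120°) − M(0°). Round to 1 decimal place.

M(0°) = 8333/9 = 925.889
M(120°) = 11418/9 = 1268.667
Difference = 1268.667 − 925.889 = 342.778 ms

342.8 ms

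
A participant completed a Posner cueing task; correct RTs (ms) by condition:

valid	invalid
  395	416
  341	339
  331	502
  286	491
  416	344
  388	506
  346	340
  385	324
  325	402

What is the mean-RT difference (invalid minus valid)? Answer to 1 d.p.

M(valid) = 3213/9 = 357.000
M(invalid) = 3664/9 = 407.111
Difference = 407.111 − 357.000 = 50.111 ms

50.1 ms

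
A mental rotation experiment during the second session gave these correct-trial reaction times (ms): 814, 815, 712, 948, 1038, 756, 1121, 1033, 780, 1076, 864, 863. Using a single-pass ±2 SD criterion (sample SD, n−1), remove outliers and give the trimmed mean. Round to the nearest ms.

n = 12, ΣRT = 10820, M = 901.667
Σ(x−M)² = 206586.67; s = √(206586.67/11) = 137.042
Cutoffs: 901.667 ± 2·137.042 → [627.6, 1175.8]
No RTs fall outside the cutoffs; all 12 retained. Mean = 10820/12 = 901.667

902 ms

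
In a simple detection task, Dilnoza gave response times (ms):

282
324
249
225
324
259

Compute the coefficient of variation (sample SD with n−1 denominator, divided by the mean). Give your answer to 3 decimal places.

n = 6, Σ = 1663, M = 277.1667
Σ(x−M)² = 8254.833; s = √(8254.833/5) = 40.6321
CV = 40.6321 / 277.1667 = 0.14660

0.147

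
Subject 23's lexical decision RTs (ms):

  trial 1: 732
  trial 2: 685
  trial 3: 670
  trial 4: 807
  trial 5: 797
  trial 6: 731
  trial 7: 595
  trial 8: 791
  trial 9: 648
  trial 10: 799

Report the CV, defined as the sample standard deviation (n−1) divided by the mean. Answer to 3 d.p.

n = 10, Σ = 7255, M = 725.5000
Σ(x−M)² = 49276.500; s = √(49276.500/9) = 73.9944
CV = 73.9944 / 725.5000 = 0.10199

0.102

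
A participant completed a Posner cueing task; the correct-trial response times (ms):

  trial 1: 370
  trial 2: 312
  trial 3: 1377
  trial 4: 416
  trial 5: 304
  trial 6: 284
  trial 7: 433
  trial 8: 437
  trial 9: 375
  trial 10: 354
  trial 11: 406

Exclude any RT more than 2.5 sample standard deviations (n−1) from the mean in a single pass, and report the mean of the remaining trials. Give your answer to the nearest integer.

n = 11, ΣRT = 5068, M = 460.727
Σ(x−M)² = 950770.18; s = √(950770.18/10) = 308.346
Cutoffs: 460.727 ± 2.5·308.346 → [-310.1, 1231.6]
Outside: 1377 → excluded.
Retained (n=10): Σ = 3691, mean = 3691/10 = 369.100

369 ms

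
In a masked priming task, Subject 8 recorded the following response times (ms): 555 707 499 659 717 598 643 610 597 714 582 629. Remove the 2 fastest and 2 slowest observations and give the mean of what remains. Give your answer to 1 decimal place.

Sorted: 499, 555, 582, 597, 598, 610, 629, 643, 659, 707, 714, 717
Drop lowest 2 (499, 555) and highest 2 (714, 717)
Remaining (n=8): Σ = 5025, mean = 5025/8 = 628.125

628.1 ms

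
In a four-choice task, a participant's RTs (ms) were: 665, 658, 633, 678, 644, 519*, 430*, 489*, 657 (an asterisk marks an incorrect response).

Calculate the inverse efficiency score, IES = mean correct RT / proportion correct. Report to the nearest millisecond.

Correct trials (n=6): 665, 658, 633, 678, 644, 657
Mean correct RT = 3935/6 = 655.8333 ms
Proportion correct = 6/9
IES = 655.8333 / (6/9) = 983.750 ms

984 ms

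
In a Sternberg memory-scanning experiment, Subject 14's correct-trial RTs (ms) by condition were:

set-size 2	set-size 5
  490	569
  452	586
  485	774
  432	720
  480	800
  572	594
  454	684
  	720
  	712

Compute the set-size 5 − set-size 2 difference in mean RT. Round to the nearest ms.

M(set-size 2) = 3365/7 = 480.714
M(set-size 5) = 6159/9 = 684.333
Difference = 684.333 − 480.714 = 203.619 ms

204 ms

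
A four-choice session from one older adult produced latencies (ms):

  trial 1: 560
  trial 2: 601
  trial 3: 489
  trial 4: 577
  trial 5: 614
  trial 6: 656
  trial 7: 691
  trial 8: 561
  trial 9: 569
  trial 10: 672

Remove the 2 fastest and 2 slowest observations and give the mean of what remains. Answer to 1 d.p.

596.3 ms

Sorted: 489, 560, 561, 569, 577, 601, 614, 656, 672, 691
Drop lowest 2 (489, 560) and highest 2 (672, 691)
Remaining (n=6): Σ = 3578, mean = 3578/6 = 596.333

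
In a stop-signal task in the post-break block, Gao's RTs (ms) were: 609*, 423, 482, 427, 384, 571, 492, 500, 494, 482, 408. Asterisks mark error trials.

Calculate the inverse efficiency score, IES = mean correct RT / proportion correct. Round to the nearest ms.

Correct trials (n=10): 423, 482, 427, 384, 571, 492, 500, 494, 482, 408
Mean correct RT = 4663/10 = 466.3000 ms
Proportion correct = 10/11
IES = 466.3000 / (10/11) = 512.930 ms

513 ms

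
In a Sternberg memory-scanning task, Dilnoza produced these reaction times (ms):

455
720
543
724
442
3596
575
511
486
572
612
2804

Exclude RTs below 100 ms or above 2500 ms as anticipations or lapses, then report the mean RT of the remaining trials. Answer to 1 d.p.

564.0 ms

Excluded: 2804, 3596
Retained (n=10): Σ = 5640
Mean = 5640/10 = 564.0000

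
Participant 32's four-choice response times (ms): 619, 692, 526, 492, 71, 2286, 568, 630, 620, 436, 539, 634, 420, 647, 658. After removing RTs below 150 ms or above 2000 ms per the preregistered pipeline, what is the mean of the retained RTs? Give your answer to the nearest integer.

575 ms

Excluded: 71, 2286
Retained (n=13): Σ = 7481
Mean = 7481/13 = 575.4615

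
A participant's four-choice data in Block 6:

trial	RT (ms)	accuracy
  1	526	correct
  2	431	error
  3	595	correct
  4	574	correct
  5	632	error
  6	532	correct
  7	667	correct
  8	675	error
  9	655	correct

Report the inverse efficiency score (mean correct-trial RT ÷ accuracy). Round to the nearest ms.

Correct trials (n=6): 526, 595, 574, 532, 667, 655
Mean correct RT = 3549/6 = 591.5000 ms
Proportion correct = 6/9
IES = 591.5000 / (6/9) = 887.250 ms

887 ms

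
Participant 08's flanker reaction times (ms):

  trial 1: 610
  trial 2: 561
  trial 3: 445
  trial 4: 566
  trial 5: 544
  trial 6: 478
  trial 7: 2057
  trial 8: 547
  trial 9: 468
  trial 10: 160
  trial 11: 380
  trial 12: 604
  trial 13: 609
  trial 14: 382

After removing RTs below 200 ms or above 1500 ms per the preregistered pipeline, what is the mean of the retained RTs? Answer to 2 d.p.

Excluded: 160, 2057
Retained (n=12): Σ = 6194
Mean = 6194/12 = 516.1667

516.17 ms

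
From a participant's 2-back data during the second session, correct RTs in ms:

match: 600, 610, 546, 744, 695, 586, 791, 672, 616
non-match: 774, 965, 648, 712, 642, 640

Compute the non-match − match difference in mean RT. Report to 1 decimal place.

M(match) = 5860/9 = 651.111
M(non-match) = 4381/6 = 730.167
Difference = 730.167 − 651.111 = 79.056 ms

79.1 ms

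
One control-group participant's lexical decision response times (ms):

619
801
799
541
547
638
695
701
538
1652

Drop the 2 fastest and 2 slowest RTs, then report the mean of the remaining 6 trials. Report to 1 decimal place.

Sorted: 538, 541, 547, 619, 638, 695, 701, 799, 801, 1652
Drop lowest 2 (538, 541) and highest 2 (801, 1652)
Remaining (n=6): Σ = 3999, mean = 3999/6 = 666.500

666.5 ms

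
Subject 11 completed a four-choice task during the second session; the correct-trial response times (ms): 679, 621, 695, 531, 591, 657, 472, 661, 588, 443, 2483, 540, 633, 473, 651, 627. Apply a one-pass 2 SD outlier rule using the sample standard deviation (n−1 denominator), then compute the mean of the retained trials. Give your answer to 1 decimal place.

n = 16, ΣRT = 11345, M = 709.062
Σ(x−M)² = 3448218.94; s = √(3448218.94/15) = 479.459
Cutoffs: 709.062 ± 2·479.459 → [-249.9, 1668.0]
Outside: 2483 → excluded.
Retained (n=15): Σ = 8862, mean = 8862/15 = 590.800

590.8 ms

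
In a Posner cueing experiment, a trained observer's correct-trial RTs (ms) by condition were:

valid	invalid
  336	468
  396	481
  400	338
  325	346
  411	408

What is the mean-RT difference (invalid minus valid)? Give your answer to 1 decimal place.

34.6 ms

M(valid) = 1868/5 = 373.600
M(invalid) = 2041/5 = 408.200
Difference = 408.200 − 373.600 = 34.600 ms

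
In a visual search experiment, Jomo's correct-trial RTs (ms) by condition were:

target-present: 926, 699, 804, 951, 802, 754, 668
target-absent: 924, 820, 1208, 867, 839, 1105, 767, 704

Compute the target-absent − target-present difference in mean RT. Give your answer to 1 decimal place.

103.7 ms

M(target-present) = 5604/7 = 800.571
M(target-absent) = 7234/8 = 904.250
Difference = 904.250 − 800.571 = 103.679 ms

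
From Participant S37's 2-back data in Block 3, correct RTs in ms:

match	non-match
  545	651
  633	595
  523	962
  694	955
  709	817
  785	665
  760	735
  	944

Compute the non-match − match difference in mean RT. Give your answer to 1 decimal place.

126.4 ms

M(match) = 4649/7 = 664.143
M(non-match) = 6324/8 = 790.500
Difference = 790.500 − 664.143 = 126.357 ms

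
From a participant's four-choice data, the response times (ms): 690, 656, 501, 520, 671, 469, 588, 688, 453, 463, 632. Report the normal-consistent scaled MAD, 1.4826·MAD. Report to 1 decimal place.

129.0 ms

Sorted: 453, 463, 469, 501, 520, 588, 632, 656, 671, 688, 690 → median = 588
|x − 588| sorted: 0, 44, 68, 68, 83, 87, 100, 102, 119, 125, 135 → MAD = 87
Robust SD ≈ 1.4826 × 87 = 128.986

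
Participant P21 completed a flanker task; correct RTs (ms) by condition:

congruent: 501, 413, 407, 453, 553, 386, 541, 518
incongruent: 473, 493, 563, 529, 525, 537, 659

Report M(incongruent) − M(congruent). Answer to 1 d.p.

M(congruent) = 3772/8 = 471.500
M(incongruent) = 3779/7 = 539.857
Difference = 539.857 − 471.500 = 68.357 ms

68.4 ms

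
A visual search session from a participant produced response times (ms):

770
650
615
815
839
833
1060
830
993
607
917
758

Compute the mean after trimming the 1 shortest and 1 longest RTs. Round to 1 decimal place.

Sorted: 607, 615, 650, 758, 770, 815, 830, 833, 839, 917, 993, 1060
Drop lowest 1 (607) and highest 1 (1060)
Remaining (n=10): Σ = 8020, mean = 8020/10 = 802.000

802.0 ms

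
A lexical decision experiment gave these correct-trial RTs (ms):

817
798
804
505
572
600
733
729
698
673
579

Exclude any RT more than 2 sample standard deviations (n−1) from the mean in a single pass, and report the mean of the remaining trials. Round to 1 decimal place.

n = 11, ΣRT = 7508, M = 682.545
Σ(x−M)² = 112470.73; s = √(112470.73/10) = 106.052
Cutoffs: 682.545 ± 2·106.052 → [470.4, 894.6]
No RTs fall outside the cutoffs; all 11 retained. Mean = 7508/11 = 682.545

682.5 ms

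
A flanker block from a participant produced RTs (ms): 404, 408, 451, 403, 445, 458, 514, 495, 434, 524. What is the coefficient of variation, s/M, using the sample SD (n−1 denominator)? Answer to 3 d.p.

n = 10, Σ = 4536, M = 453.6000
Σ(x−M)² = 17902.400; s = √(17902.400/9) = 44.6000
CV = 44.6000 / 453.6000 = 0.09832

0.098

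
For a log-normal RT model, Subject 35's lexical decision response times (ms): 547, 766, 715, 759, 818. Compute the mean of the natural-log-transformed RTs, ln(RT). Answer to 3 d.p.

ln(RT): 6.3044, 6.6412, 6.5723, 6.6320, 6.7069
Σ ln(RT) = 32.8568
Mean = 32.8568/5 = 6.57136

6.571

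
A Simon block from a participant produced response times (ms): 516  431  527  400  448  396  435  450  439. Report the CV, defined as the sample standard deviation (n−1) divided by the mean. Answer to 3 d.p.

0.101

n = 9, Σ = 4042, M = 449.1111
Σ(x−M)² = 16404.889; s = √(16404.889/8) = 45.2837
CV = 45.2837 / 449.1111 = 0.10083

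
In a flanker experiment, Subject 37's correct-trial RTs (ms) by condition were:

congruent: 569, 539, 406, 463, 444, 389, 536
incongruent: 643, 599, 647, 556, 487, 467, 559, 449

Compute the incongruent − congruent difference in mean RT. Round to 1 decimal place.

72.9 ms

M(congruent) = 3346/7 = 478.000
M(incongruent) = 4407/8 = 550.875
Difference = 550.875 − 478.000 = 72.875 ms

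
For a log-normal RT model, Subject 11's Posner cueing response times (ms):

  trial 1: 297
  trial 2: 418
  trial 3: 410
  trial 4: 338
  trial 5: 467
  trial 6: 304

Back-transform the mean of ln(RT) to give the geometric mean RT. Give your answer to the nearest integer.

ln(RT): 5.6937, 6.0355, 6.0162, 5.8230, 6.1463, 5.7170
Mean ln(RT) = 35.4318/6 = 5.90530
Geometric mean = exp(5.90530) = 366.98 ms

367 ms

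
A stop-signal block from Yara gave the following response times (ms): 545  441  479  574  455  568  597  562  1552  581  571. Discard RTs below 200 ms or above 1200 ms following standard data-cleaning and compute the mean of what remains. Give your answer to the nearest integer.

Excluded: 1552
Retained (n=10): Σ = 5373
Mean = 5373/10 = 537.3000

537 ms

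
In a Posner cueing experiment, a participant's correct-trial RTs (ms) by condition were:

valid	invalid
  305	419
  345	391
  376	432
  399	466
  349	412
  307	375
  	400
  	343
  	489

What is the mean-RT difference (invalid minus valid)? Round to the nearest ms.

M(valid) = 2081/6 = 346.833
M(invalid) = 3727/9 = 414.111
Difference = 414.111 − 346.833 = 67.278 ms

67 ms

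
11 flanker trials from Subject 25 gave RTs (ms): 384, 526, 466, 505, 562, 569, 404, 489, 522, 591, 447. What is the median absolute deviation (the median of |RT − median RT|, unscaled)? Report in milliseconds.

57 ms

Sorted: 384, 404, 447, 466, 489, 505, 522, 526, 562, 569, 591 → median = 505
|x − 505|: 121, 21, 39, 0, 57, 64, 101, 16, 17, 86, 58
Sorted deviations: 0, 16, 17, 21, 39, 57, 58, 64, 86, 101, 121 → MAD = 57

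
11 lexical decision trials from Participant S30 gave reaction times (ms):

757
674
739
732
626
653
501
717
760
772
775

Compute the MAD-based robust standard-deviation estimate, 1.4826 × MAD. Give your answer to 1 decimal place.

59.3 ms

Sorted: 501, 626, 653, 674, 717, 732, 739, 757, 760, 772, 775 → median = 732
|x − 732| sorted: 0, 7, 15, 25, 28, 40, 43, 58, 79, 106, 231 → MAD = 40
Robust SD ≈ 1.4826 × 40 = 59.304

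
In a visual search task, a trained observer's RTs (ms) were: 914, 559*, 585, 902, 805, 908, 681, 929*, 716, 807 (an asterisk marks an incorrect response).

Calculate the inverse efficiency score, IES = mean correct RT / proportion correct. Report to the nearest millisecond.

987 ms

Correct trials (n=8): 914, 585, 902, 805, 908, 681, 716, 807
Mean correct RT = 6318/8 = 789.7500 ms
Proportion correct = 8/10
IES = 789.7500 / (8/10) = 987.188 ms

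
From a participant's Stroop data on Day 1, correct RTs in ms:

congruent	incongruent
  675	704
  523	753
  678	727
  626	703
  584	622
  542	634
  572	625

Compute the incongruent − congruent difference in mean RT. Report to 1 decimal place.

81.1 ms

M(congruent) = 4200/7 = 600.000
M(incongruent) = 4768/7 = 681.143
Difference = 681.143 − 600.000 = 81.143 ms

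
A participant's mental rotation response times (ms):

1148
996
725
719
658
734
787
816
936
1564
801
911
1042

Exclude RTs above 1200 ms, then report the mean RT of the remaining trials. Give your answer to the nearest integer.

856 ms

Excluded: 1564
Retained (n=12): Σ = 10273
Mean = 10273/12 = 856.0833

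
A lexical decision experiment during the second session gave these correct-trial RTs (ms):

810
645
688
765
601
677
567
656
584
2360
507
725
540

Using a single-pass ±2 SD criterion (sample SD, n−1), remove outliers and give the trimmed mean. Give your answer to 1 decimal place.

n = 13, ΣRT = 10125, M = 778.846
Σ(x−M)² = 2801161.69; s = √(2801161.69/12) = 483.146
Cutoffs: 778.846 ± 2·483.146 → [-187.4, 1745.1]
Outside: 2360 → excluded.
Retained (n=12): Σ = 7765, mean = 7765/12 = 647.083

647.1 ms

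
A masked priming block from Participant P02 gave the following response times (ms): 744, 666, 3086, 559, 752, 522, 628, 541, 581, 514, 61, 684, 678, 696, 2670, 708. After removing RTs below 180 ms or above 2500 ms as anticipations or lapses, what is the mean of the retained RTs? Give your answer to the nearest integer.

636 ms

Excluded: 61, 2670, 3086
Retained (n=13): Σ = 8273
Mean = 8273/13 = 636.3846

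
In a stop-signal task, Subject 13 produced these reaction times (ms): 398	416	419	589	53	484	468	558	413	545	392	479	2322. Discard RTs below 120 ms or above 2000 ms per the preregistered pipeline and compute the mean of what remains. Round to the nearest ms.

Excluded: 53, 2322
Retained (n=11): Σ = 5161
Mean = 5161/11 = 469.1818

469 ms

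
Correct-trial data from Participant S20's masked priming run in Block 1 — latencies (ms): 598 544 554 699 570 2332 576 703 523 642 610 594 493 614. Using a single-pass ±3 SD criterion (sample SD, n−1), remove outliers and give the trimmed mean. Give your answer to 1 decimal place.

593.8 ms

n = 14, ΣRT = 10052, M = 718.000
Σ(x−M)² = 2851504.00; s = √(2851504.00/13) = 468.344
Cutoffs: 718.000 ± 3·468.344 → [-687.0, 2123.0]
Outside: 2332 → excluded.
Retained (n=13): Σ = 7720, mean = 7720/13 = 593.846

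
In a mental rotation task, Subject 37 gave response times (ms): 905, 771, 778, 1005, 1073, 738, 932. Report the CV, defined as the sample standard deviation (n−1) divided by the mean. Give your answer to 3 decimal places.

n = 7, Σ = 6202, M = 886.0000
Σ(x−M)² = 98400.000; s = √(98400.000/6) = 128.0625
CV = 128.0625 / 886.0000 = 0.14454

0.145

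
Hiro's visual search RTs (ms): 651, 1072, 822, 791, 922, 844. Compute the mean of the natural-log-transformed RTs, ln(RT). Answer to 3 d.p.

6.734

ln(RT): 6.4785, 6.9773, 6.7117, 6.6733, 6.8265, 6.7382
Σ ln(RT) = 40.4055
Mean = 40.4055/6 = 6.73425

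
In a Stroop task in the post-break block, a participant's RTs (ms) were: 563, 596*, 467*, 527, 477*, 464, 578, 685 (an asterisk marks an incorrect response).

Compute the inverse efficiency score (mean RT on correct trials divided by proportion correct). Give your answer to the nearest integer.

Correct trials (n=5): 563, 527, 464, 578, 685
Mean correct RT = 2817/5 = 563.4000 ms
Proportion correct = 5/8
IES = 563.4000 / (5/8) = 901.440 ms

901 ms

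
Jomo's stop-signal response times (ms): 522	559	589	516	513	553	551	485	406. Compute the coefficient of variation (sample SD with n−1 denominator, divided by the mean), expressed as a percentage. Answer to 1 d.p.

10.2%

n = 9, Σ = 4694, M = 521.5556
Σ(x−M)² = 22600.222; s = √(22600.222/8) = 53.1510
CV = 53.1510 / 521.5556 = 0.10191 = 10.191%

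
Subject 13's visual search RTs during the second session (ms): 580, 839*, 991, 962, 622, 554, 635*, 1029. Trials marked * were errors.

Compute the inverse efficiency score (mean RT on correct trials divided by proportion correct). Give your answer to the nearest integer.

Correct trials (n=6): 580, 991, 962, 622, 554, 1029
Mean correct RT = 4738/6 = 789.6667 ms
Proportion correct = 6/8
IES = 789.6667 / (6/8) = 1052.889 ms

1053 ms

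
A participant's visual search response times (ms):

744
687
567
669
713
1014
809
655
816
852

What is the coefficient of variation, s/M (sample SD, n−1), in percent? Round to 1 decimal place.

16.7%

n = 10, Σ = 7526, M = 752.6000
Σ(x−M)² = 142318.400; s = √(142318.400/9) = 125.7504
CV = 125.7504 / 752.6000 = 0.16709 = 16.709%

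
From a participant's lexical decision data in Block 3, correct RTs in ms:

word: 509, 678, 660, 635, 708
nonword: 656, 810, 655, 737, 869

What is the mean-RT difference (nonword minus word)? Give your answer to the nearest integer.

M(word) = 3190/5 = 638.000
M(nonword) = 3727/5 = 745.400
Difference = 745.400 − 638.000 = 107.400 ms

107 ms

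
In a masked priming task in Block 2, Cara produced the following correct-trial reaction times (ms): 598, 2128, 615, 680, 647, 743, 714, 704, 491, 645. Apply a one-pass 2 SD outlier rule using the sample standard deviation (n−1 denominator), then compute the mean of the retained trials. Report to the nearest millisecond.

649 ms

n = 10, ΣRT = 7965, M = 796.500
Σ(x−M)² = 2015666.50; s = √(2015666.50/9) = 473.247
Cutoffs: 796.500 ± 2·473.247 → [-150.0, 1743.0]
Outside: 2128 → excluded.
Retained (n=9): Σ = 5837, mean = 5837/9 = 648.556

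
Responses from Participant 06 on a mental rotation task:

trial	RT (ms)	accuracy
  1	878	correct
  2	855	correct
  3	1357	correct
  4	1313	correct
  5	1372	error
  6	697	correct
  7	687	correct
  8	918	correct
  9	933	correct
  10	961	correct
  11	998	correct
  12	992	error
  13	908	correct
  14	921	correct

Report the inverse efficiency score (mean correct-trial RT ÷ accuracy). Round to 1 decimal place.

Correct trials (n=12): 878, 855, 1357, 1313, 697, 687, 918, 933, 961, 998, 908, 921
Mean correct RT = 11426/12 = 952.1667 ms
Proportion correct = 12/14
IES = 952.1667 / (12/14) = 1110.861 ms

1110.9 ms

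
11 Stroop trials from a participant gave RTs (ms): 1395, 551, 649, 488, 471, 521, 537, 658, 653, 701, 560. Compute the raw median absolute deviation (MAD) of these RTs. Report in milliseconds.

Sorted: 471, 488, 521, 537, 551, 560, 649, 653, 658, 701, 1395 → median = 560
|x − 560|: 835, 9, 89, 72, 89, 39, 23, 98, 93, 141, 0
Sorted deviations: 0, 9, 23, 39, 72, 89, 89, 93, 98, 141, 835 → MAD = 89

89 ms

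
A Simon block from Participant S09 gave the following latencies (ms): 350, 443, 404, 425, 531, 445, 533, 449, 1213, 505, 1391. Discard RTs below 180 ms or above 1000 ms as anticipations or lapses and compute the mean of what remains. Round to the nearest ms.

Excluded: 1213, 1391
Retained (n=9): Σ = 4085
Mean = 4085/9 = 453.8889

454 ms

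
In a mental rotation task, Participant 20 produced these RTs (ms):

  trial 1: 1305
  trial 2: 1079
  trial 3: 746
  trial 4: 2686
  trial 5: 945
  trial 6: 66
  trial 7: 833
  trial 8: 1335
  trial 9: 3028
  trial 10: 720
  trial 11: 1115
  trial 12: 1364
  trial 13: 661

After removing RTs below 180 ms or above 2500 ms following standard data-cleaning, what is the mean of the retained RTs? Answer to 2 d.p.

Excluded: 66, 2686, 3028
Retained (n=10): Σ = 10103
Mean = 10103/10 = 1010.3000

1010.30 ms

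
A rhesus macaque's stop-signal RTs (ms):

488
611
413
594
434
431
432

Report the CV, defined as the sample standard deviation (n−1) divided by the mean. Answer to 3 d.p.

0.171

n = 7, Σ = 3403, M = 486.1429
Σ(x−M)² = 41266.857; s = √(41266.857/6) = 82.9326
CV = 82.9326 / 486.1429 = 0.17059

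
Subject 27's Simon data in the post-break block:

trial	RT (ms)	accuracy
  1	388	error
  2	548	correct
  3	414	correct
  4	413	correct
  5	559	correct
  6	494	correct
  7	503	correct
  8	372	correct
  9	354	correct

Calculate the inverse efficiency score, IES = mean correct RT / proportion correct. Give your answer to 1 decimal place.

514.3 ms

Correct trials (n=8): 548, 414, 413, 559, 494, 503, 372, 354
Mean correct RT = 3657/8 = 457.1250 ms
Proportion correct = 8/9
IES = 457.1250 / (8/9) = 514.266 ms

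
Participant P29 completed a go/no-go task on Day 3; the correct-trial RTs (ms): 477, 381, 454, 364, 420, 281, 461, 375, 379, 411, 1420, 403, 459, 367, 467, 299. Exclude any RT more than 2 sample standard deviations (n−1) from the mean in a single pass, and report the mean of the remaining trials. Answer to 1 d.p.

399.9 ms

n = 16, ΣRT = 7418, M = 463.625
Σ(x−M)² = 1024869.75; s = √(1024869.75/15) = 261.390
Cutoffs: 463.625 ± 2·261.390 → [-59.2, 986.4]
Outside: 1420 → excluded.
Retained (n=15): Σ = 5998, mean = 5998/15 = 399.867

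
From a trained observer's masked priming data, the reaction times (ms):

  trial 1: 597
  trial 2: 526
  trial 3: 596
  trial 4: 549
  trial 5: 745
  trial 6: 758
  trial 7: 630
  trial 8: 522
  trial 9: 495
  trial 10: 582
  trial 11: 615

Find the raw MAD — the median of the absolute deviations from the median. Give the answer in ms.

47 ms

Sorted: 495, 522, 526, 549, 582, 596, 597, 615, 630, 745, 758 → median = 596
|x − 596|: 1, 70, 0, 47, 149, 162, 34, 74, 101, 14, 19
Sorted deviations: 0, 1, 14, 19, 34, 47, 70, 74, 101, 149, 162 → MAD = 47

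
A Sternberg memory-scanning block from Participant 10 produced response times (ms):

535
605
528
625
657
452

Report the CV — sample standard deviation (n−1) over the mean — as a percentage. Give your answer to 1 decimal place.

n = 6, Σ = 3402, M = 567.0000
Σ(x−M)² = 28678.000; s = √(28678.000/5) = 75.7337
CV = 75.7337 / 567.0000 = 0.13357 = 13.357%

13.4%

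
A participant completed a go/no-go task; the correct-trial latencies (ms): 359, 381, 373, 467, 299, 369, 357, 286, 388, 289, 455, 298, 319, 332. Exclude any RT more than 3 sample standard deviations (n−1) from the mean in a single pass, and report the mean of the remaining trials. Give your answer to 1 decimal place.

n = 14, ΣRT = 4972, M = 355.143
Σ(x−M)² = 42175.71; s = √(42175.71/13) = 56.959
Cutoffs: 355.143 ± 3·56.959 → [184.3, 526.0]
No RTs fall outside the cutoffs; all 14 retained. Mean = 4972/14 = 355.143

355.1 ms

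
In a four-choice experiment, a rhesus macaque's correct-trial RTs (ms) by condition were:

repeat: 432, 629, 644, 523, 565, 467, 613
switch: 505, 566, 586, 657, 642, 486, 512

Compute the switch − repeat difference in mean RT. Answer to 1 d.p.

11.6 ms

M(repeat) = 3873/7 = 553.286
M(switch) = 3954/7 = 564.857
Difference = 564.857 − 553.286 = 11.571 ms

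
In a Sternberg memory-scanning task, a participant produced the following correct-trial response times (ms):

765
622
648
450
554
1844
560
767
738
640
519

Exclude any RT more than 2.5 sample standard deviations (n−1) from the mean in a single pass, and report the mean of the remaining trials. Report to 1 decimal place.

n = 11, ΣRT = 8107, M = 737.000
Σ(x−M)² = 1452400.00; s = √(1452400.00/10) = 381.104
Cutoffs: 737.000 ± 2.5·381.104 → [-215.8, 1689.8]
Outside: 1844 → excluded.
Retained (n=10): Σ = 6263, mean = 6263/10 = 626.300

626.3 ms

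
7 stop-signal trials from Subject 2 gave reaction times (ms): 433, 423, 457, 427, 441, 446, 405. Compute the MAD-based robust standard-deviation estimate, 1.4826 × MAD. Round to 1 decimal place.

14.8 ms

Sorted: 405, 423, 427, 433, 441, 446, 457 → median = 433
|x − 433| sorted: 0, 6, 8, 10, 13, 24, 28 → MAD = 10
Robust SD ≈ 1.4826 × 10 = 14.826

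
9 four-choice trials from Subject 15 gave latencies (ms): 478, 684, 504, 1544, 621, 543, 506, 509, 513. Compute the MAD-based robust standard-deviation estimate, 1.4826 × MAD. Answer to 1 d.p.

44.5 ms

Sorted: 478, 504, 506, 509, 513, 543, 621, 684, 1544 → median = 513
|x − 513| sorted: 0, 4, 7, 9, 30, 35, 108, 171, 1031 → MAD = 30
Robust SD ≈ 1.4826 × 30 = 44.478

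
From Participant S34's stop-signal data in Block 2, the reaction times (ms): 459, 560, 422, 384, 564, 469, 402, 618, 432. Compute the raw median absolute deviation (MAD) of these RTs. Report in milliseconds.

Sorted: 384, 402, 422, 432, 459, 469, 560, 564, 618 → median = 459
|x − 459|: 0, 101, 37, 75, 105, 10, 57, 159, 27
Sorted deviations: 0, 10, 27, 37, 57, 75, 101, 105, 159 → MAD = 57

57 ms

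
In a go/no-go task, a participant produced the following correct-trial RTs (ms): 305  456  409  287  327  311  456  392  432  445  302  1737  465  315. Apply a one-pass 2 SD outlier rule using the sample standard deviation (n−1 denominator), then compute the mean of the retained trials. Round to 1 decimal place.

377.1 ms

n = 14, ΣRT = 6639, M = 474.214
Σ(x−M)² = 1776024.36; s = √(1776024.36/13) = 369.618
Cutoffs: 474.214 ± 2·369.618 → [-265.0, 1213.4]
Outside: 1737 → excluded.
Retained (n=13): Σ = 4902, mean = 4902/13 = 377.077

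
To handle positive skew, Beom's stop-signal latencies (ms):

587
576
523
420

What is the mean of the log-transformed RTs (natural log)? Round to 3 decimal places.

6.258

ln(RT): 6.3750, 6.3561, 6.2596, 6.0403
Σ ln(RT) = 25.0310
Mean = 25.0310/4 = 6.25774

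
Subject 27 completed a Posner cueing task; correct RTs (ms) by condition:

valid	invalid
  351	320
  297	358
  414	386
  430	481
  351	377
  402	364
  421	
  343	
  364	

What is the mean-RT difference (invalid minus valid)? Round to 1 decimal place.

6.2 ms

M(valid) = 3373/9 = 374.778
M(invalid) = 2286/6 = 381.000
Difference = 381.000 − 374.778 = 6.222 ms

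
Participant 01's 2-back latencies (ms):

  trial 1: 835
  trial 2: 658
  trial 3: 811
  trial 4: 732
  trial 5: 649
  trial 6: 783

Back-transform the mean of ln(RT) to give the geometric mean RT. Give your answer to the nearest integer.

741 ms

ln(RT): 6.7274, 6.4892, 6.6983, 6.5958, 6.4754, 6.6631
Mean ln(RT) = 39.6493/6 = 6.60821
Geometric mean = exp(6.60821) = 741.15 ms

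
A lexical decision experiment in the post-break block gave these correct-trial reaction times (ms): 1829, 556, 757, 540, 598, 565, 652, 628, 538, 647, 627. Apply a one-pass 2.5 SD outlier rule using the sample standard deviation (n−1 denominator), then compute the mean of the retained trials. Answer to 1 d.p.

n = 11, ΣRT = 7937, M = 721.545
Σ(x−M)² = 1389618.73; s = √(1389618.73/10) = 372.776
Cutoffs: 721.545 ± 2.5·372.776 → [-210.4, 1653.5]
Outside: 1829 → excluded.
Retained (n=10): Σ = 6108, mean = 6108/10 = 610.800

610.8 ms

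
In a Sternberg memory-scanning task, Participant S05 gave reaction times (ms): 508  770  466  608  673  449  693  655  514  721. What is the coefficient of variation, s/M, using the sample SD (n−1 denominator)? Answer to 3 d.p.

n = 10, Σ = 6057, M = 605.7000
Σ(x−M)² = 116900.100; s = √(116900.100/9) = 113.9689
CV = 113.9689 / 605.7000 = 0.18816

0.188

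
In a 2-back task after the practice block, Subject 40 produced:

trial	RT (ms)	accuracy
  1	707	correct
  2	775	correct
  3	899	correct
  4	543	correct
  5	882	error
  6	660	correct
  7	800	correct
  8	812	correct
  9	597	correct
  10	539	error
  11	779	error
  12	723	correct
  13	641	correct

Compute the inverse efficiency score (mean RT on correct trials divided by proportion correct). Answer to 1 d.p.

930.4 ms

Correct trials (n=10): 707, 775, 899, 543, 660, 800, 812, 597, 723, 641
Mean correct RT = 7157/10 = 715.7000 ms
Proportion correct = 10/13
IES = 715.7000 / (10/13) = 930.410 ms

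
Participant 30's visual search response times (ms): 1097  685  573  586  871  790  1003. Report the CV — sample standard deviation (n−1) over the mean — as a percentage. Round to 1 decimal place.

n = 7, Σ = 5605, M = 800.7143
Σ(x−M)² = 245105.429; s = √(245105.429/6) = 202.1161
CV = 202.1161 / 800.7143 = 0.25242 = 25.242%

25.2%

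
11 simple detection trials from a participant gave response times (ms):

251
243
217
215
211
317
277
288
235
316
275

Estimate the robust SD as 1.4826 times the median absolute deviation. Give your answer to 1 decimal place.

Sorted: 211, 215, 217, 235, 243, 251, 275, 277, 288, 316, 317 → median = 251
|x − 251| sorted: 0, 8, 16, 24, 26, 34, 36, 37, 40, 65, 66 → MAD = 34
Robust SD ≈ 1.4826 × 34 = 50.408

50.4 ms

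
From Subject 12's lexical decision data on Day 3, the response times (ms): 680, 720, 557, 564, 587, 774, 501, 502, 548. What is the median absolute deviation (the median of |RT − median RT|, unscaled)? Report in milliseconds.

Sorted: 501, 502, 548, 557, 564, 587, 680, 720, 774 → median = 564
|x − 564|: 116, 156, 7, 0, 23, 210, 63, 62, 16
Sorted deviations: 0, 7, 16, 23, 62, 63, 116, 156, 210 → MAD = 62

62 ms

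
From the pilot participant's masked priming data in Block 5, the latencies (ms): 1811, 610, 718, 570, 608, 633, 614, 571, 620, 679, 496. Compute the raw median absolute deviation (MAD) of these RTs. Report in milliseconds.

43 ms

Sorted: 496, 570, 571, 608, 610, 614, 620, 633, 679, 718, 1811 → median = 614
|x − 614|: 1197, 4, 104, 44, 6, 19, 0, 43, 6, 65, 118
Sorted deviations: 0, 4, 6, 6, 19, 43, 44, 65, 104, 118, 1197 → MAD = 43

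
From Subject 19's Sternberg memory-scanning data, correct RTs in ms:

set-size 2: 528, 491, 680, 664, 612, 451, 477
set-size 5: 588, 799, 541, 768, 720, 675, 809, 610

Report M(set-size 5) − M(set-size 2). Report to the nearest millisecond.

M(set-size 2) = 3903/7 = 557.571
M(set-size 5) = 5510/8 = 688.750
Difference = 688.750 − 557.571 = 131.179 ms

131 ms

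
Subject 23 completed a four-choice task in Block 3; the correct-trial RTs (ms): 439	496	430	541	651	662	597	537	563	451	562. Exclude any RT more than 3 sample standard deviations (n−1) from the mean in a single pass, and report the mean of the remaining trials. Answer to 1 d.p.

n = 11, ΣRT = 5929, M = 539.000
Σ(x−M)² = 63624.00; s = √(63624.00/10) = 79.765
Cutoffs: 539.000 ± 3·79.765 → [299.7, 778.3]
No RTs fall outside the cutoffs; all 11 retained. Mean = 5929/11 = 539.000

539.0 ms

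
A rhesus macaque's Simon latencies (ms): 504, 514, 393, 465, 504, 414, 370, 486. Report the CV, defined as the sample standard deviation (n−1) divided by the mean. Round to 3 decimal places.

n = 8, Σ = 3650, M = 456.2500
Σ(x−M)² = 22081.500; s = √(22081.500/7) = 56.1649
CV = 56.1649 / 456.2500 = 0.12310

0.123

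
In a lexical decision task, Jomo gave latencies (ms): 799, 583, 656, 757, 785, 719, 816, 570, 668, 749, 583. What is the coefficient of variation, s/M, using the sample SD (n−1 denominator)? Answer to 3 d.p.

0.131

n = 11, Σ = 7685, M = 698.6364
Σ(x−M)² = 83710.545; s = √(83710.545/10) = 91.4935
CV = 91.4935 / 698.6364 = 0.13096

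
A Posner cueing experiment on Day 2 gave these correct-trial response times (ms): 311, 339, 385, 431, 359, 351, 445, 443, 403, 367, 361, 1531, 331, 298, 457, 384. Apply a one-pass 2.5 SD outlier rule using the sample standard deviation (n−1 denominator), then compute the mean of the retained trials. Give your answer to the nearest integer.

n = 16, ΣRT = 7196, M = 449.750
Σ(x−M)² = 1281633.00; s = √(1281633.00/15) = 292.305
Cutoffs: 449.750 ± 2.5·292.305 → [-281.0, 1180.5]
Outside: 1531 → excluded.
Retained (n=15): Σ = 5665, mean = 5665/15 = 377.667

378 ms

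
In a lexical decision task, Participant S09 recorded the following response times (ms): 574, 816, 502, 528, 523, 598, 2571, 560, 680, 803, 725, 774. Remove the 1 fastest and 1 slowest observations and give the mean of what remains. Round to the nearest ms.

658 ms

Sorted: 502, 523, 528, 560, 574, 598, 680, 725, 774, 803, 816, 2571
Drop lowest 1 (502) and highest 1 (2571)
Remaining (n=10): Σ = 6581, mean = 6581/10 = 658.100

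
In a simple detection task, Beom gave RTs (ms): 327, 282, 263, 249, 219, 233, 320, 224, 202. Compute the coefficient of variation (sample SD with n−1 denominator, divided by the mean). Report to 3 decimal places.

0.172

n = 9, Σ = 2319, M = 257.6667
Σ(x−M)² = 15724.000; s = √(15724.000/8) = 44.3340
CV = 44.3340 / 257.6667 = 0.17206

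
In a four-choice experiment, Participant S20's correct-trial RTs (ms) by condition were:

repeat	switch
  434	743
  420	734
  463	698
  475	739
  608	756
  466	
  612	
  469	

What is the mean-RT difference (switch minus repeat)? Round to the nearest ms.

M(repeat) = 3947/8 = 493.375
M(switch) = 3670/5 = 734.000
Difference = 734.000 − 493.375 = 240.625 ms

241 ms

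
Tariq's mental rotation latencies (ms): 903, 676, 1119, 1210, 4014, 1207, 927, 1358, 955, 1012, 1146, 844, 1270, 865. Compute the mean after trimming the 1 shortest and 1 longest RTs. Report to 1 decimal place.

1068.0 ms

Sorted: 676, 844, 865, 903, 927, 955, 1012, 1119, 1146, 1207, 1210, 1270, 1358, 4014
Drop lowest 1 (676) and highest 1 (4014)
Remaining (n=12): Σ = 12816, mean = 12816/12 = 1068.000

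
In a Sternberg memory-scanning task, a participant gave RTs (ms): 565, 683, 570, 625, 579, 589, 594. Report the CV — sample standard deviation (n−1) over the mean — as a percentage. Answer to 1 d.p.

6.9%

n = 7, Σ = 4205, M = 600.7143
Σ(x−M)² = 10233.429; s = √(10233.429/6) = 41.2986
CV = 41.2986 / 600.7143 = 0.06875 = 6.875%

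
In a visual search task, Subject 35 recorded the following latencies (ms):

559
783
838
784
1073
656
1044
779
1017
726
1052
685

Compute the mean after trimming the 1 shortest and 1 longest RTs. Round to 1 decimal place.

Sorted: 559, 656, 685, 726, 779, 783, 784, 838, 1017, 1044, 1052, 1073
Drop lowest 1 (559) and highest 1 (1073)
Remaining (n=10): Σ = 8364, mean = 8364/10 = 836.400

836.4 ms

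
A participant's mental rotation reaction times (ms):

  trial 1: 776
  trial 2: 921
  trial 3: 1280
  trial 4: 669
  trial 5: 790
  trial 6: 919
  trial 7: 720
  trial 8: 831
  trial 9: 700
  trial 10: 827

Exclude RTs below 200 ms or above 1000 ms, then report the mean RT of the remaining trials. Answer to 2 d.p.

794.78 ms

Excluded: 1280
Retained (n=9): Σ = 7153
Mean = 7153/9 = 794.7778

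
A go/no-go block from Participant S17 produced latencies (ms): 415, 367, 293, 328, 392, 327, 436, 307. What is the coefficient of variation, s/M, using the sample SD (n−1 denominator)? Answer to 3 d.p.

0.146

n = 8, Σ = 2865, M = 358.1250
Σ(x−M)² = 19256.875; s = √(19256.875/7) = 52.4498
CV = 52.4498 / 358.1250 = 0.14646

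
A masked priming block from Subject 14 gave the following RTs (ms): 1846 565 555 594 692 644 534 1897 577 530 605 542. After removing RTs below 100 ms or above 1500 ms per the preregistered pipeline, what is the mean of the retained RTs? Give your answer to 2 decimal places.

Excluded: 1846, 1897
Retained (n=10): Σ = 5838
Mean = 5838/10 = 583.8000

583.80 ms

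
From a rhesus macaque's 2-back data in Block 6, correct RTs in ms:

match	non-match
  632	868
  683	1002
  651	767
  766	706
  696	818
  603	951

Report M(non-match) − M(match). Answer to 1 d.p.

180.2 ms

M(match) = 4031/6 = 671.833
M(non-match) = 5112/6 = 852.000
Difference = 852.000 − 671.833 = 180.167 ms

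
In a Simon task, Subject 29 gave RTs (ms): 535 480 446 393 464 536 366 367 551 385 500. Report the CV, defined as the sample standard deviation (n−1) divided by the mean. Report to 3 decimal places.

0.154

n = 11, Σ = 5023, M = 456.6364
Σ(x−M)² = 49368.545; s = √(49368.545/10) = 70.2628
CV = 70.2628 / 456.6364 = 0.15387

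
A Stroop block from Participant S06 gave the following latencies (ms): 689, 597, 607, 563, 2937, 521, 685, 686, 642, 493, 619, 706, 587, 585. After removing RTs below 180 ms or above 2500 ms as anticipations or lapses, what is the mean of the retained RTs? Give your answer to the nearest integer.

614 ms

Excluded: 2937
Retained (n=13): Σ = 7980
Mean = 7980/13 = 613.8462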